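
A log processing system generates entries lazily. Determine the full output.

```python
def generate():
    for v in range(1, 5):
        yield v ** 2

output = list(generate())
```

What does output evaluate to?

Step 1: For each v in range(1, 5), yield v**2:
  v=1: yield 1**2 = 1
  v=2: yield 2**2 = 4
  v=3: yield 3**2 = 9
  v=4: yield 4**2 = 16
Therefore output = [1, 4, 9, 16].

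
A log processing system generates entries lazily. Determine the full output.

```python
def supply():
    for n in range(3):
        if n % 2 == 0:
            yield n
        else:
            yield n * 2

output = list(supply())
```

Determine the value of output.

Step 1: For each n in range(3), yield n if even, else n*2:
  n=0 (even): yield 0
  n=1 (odd): yield 1*2 = 2
  n=2 (even): yield 2
Therefore output = [0, 2, 2].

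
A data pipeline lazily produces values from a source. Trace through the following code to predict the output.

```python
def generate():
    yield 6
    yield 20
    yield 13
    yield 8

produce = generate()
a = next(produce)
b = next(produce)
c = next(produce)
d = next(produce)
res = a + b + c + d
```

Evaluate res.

Step 1: Create generator and consume all values:
  a = next(produce) = 6
  b = next(produce) = 20
  c = next(produce) = 13
  d = next(produce) = 8
Step 2: res = 6 + 20 + 13 + 8 = 47.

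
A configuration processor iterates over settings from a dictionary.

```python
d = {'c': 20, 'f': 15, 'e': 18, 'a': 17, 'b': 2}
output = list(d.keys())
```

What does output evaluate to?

Step 1: d.keys() returns the dictionary keys in insertion order.
Therefore output = ['c', 'f', 'e', 'a', 'b'].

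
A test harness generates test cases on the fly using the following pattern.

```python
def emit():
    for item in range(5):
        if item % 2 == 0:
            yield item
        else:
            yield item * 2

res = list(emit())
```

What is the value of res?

Step 1: For each item in range(5), yield item if even, else item*2:
  item=0 (even): yield 0
  item=1 (odd): yield 1*2 = 2
  item=2 (even): yield 2
  item=3 (odd): yield 3*2 = 6
  item=4 (even): yield 4
Therefore res = [0, 2, 2, 6, 4].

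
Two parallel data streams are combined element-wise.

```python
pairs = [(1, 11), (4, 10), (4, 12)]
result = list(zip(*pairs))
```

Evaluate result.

Step 1: zip(*pairs) transposes: unzips [(1, 11), (4, 10), (4, 12)] into separate sequences.
Step 2: First elements: (1, 4, 4), second elements: (11, 10, 12).
Therefore result = [(1, 4, 4), (11, 10, 12)].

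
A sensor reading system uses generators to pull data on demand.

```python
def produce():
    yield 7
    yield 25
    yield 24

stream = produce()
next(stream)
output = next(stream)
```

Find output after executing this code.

Step 1: produce() creates a generator.
Step 2: next(stream) yields 7 (consumed and discarded).
Step 3: next(stream) yields 25, assigned to output.
Therefore output = 25.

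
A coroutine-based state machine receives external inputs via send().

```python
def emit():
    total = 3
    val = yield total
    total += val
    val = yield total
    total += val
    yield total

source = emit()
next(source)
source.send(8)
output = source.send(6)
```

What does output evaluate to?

Step 1: next() -> yield total=3.
Step 2: send(8) -> val=8, total = 3+8 = 11, yield 11.
Step 3: send(6) -> val=6, total = 11+6 = 17, yield 17.
Therefore output = 17.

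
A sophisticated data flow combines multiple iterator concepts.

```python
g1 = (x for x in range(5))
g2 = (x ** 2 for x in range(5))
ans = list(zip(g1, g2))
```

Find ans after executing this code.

Step 1: g1 produces [0, 1, 2, 3, 4].
Step 2: g2 produces [0, 1, 4, 9, 16].
Step 3: zip pairs them: [(0, 0), (1, 1), (2, 4), (3, 9), (4, 16)].
Therefore ans = [(0, 0), (1, 1), (2, 4), (3, 9), (4, 16)].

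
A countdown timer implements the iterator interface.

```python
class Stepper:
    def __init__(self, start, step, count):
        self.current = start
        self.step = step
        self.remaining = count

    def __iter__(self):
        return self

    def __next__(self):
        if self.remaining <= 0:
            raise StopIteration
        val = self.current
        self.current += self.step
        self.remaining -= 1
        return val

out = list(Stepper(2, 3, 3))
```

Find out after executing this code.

Step 1: Stepper starts at 2, increments by 3, for 3 steps:
  Yield 2, then current += 3
  Yield 5, then current += 3
  Yield 8, then current += 3
Therefore out = [2, 5, 8].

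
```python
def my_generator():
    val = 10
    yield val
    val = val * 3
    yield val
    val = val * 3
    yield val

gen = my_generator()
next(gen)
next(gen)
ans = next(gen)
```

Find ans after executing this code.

Step 1: Trace through generator execution:
  Yield 1: val starts at 10, yield 10
  Yield 2: val = 10 * 3 = 30, yield 30
  Yield 3: val = 30 * 3 = 90, yield 90
Step 2: First next() gets 10, second next() gets the second value, third next() yields 90.
Therefore ans = 90.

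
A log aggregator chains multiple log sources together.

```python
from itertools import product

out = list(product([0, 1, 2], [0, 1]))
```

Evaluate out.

Step 1: product([0, 1, 2], [0, 1]) gives all pairs:
  (0, 0)
  (0, 1)
  (1, 0)
  (1, 1)
  (2, 0)
  (2, 1)
Therefore out = [(0, 0), (0, 1), (1, 0), (1, 1), (2, 0), (2, 1)].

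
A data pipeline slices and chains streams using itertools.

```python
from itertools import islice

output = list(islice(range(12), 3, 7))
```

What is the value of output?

Step 1: islice(range(12), 3, 7) takes elements at indices [3, 7).
Step 2: Elements: [3, 4, 5, 6].
Therefore output = [3, 4, 5, 6].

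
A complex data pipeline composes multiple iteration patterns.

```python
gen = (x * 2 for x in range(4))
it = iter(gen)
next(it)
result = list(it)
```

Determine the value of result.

Step 1: Generator produces [0, 2, 4, 6].
Step 2: next(it) consumes first element (0).
Step 3: list(it) collects remaining: [2, 4, 6].
Therefore result = [2, 4, 6].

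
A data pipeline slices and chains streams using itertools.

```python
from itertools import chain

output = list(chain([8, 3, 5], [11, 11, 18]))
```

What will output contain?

Step 1: chain() concatenates iterables: [8, 3, 5] + [11, 11, 18].
Therefore output = [8, 3, 5, 11, 11, 18].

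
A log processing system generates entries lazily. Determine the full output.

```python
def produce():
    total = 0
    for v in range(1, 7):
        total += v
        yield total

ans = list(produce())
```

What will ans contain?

Step 1: Generator accumulates running sum:
  v=1: total = 1, yield 1
  v=2: total = 3, yield 3
  v=3: total = 6, yield 6
  v=4: total = 10, yield 10
  v=5: total = 15, yield 15
  v=6: total = 21, yield 21
Therefore ans = [1, 3, 6, 10, 15, 21].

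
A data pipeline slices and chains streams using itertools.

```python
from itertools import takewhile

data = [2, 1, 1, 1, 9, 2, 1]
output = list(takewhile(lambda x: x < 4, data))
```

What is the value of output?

Step 1: takewhile stops at first element >= 4:
  2 < 4: take
  1 < 4: take
  1 < 4: take
  1 < 4: take
  9 >= 4: stop
Therefore output = [2, 1, 1, 1].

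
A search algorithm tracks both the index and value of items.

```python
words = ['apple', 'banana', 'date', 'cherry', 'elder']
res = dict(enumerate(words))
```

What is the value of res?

Step 1: enumerate pairs indices with words:
  0 -> 'apple'
  1 -> 'banana'
  2 -> 'date'
  3 -> 'cherry'
  4 -> 'elder'
Therefore res = {0: 'apple', 1: 'banana', 2: 'date', 3: 'cherry', 4: 'elder'}.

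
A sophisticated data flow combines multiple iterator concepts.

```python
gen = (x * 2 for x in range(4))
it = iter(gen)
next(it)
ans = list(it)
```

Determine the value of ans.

Step 1: Generator produces [0, 2, 4, 6].
Step 2: next(it) consumes first element (0).
Step 3: list(it) collects remaining: [2, 4, 6].
Therefore ans = [2, 4, 6].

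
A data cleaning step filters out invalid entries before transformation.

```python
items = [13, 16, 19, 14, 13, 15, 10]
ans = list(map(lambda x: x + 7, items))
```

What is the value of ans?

Step 1: Apply lambda x: x + 7 to each element:
  13 -> 20
  16 -> 23
  19 -> 26
  14 -> 21
  13 -> 20
  15 -> 22
  10 -> 17
Therefore ans = [20, 23, 26, 21, 20, 22, 17].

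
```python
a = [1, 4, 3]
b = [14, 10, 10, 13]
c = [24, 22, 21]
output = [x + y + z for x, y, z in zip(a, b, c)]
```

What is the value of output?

Step 1: zip three lists (truncates to shortest, len=3):
  1 + 14 + 24 = 39
  4 + 10 + 22 = 36
  3 + 10 + 21 = 34
Therefore output = [39, 36, 34].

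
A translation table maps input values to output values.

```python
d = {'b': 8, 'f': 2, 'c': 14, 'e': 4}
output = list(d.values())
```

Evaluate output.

Step 1: d.values() returns the dictionary values in insertion order.
Therefore output = [8, 2, 14, 4].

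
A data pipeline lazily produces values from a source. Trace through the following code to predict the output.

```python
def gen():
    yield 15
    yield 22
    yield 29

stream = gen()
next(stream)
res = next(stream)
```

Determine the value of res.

Step 1: gen() creates a generator.
Step 2: next(stream) yields 15 (consumed and discarded).
Step 3: next(stream) yields 22, assigned to res.
Therefore res = 22.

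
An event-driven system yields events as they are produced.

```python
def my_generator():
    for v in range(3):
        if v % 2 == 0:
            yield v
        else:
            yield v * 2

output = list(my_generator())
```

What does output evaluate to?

Step 1: For each v in range(3), yield v if even, else v*2:
  v=0 (even): yield 0
  v=1 (odd): yield 1*2 = 2
  v=2 (even): yield 2
Therefore output = [0, 2, 2].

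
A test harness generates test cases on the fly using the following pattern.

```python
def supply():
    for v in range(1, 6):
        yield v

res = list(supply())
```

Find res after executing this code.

Step 1: The generator yields each value from range(1, 6).
Step 2: list() consumes all yields: [1, 2, 3, 4, 5].
Therefore res = [1, 2, 3, 4, 5].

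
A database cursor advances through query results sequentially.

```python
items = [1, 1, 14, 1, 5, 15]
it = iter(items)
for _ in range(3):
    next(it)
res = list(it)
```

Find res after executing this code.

Step 1: Create iterator over [1, 1, 14, 1, 5, 15].
Step 2: Advance 3 positions (consuming [1, 1, 14]).
Step 3: list() collects remaining elements: [1, 5, 15].
Therefore res = [1, 5, 15].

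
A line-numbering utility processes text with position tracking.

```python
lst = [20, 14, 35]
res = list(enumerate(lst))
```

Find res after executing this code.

Step 1: enumerate pairs each element with its index:
  (0, 20)
  (1, 14)
  (2, 35)
Therefore res = [(0, 20), (1, 14), (2, 35)].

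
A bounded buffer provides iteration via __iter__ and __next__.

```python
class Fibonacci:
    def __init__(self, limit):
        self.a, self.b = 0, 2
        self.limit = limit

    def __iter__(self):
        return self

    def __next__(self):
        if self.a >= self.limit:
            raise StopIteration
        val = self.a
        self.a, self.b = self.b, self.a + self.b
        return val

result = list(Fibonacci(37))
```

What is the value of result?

Step 1: Fibonacci-like sequence (a=0, b=2) until >= 37:
  Yield 0, then a,b = 2,2
  Yield 2, then a,b = 2,4
  Yield 2, then a,b = 4,6
  Yield 4, then a,b = 6,10
  Yield 6, then a,b = 10,16
  Yield 10, then a,b = 16,26
  Yield 16, then a,b = 26,42
  Yield 26, then a,b = 42,68
Step 2: 42 >= 37, stop.
Therefore result = [0, 2, 2, 4, 6, 10, 16, 26].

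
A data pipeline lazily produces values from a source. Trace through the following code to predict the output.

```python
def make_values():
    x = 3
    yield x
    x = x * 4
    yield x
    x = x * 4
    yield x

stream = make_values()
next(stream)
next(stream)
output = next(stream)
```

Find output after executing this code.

Step 1: Trace through generator execution:
  Yield 1: x starts at 3, yield 3
  Yield 2: x = 3 * 4 = 12, yield 12
  Yield 3: x = 12 * 4 = 48, yield 48
Step 2: First next() gets 3, second next() gets the second value, third next() yields 48.
Therefore output = 48.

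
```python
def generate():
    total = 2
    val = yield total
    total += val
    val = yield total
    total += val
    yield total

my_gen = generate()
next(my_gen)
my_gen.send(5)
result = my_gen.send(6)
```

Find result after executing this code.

Step 1: next() -> yield total=2.
Step 2: send(5) -> val=5, total = 2+5 = 7, yield 7.
Step 3: send(6) -> val=6, total = 7+6 = 13, yield 13.
Therefore result = 13.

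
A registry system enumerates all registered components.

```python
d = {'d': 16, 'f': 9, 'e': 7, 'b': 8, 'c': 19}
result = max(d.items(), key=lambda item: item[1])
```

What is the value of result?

Step 1: Find item with maximum value:
  ('d', 16)
  ('f', 9)
  ('e', 7)
  ('b', 8)
  ('c', 19)
Step 2: Maximum value is 19 at key 'c'.
Therefore result = ('c', 19).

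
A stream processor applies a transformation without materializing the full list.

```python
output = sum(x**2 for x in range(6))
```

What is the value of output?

Step 1: Compute x**2 for each x in range(6):
  x=0: 0**2 = 0
  x=1: 1**2 = 1
  x=2: 2**2 = 4
  x=3: 3**2 = 9
  x=4: 4**2 = 16
  x=5: 5**2 = 25
Step 2: sum = 0 + 1 + 4 + 9 + 16 + 25 = 55.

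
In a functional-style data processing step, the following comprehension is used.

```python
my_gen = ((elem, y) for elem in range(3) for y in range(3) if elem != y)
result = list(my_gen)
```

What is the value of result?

Step 1: Nested generator over range(3) x range(3) where elem != y:
  (0, 0): excluded (elem == y)
  (0, 1): included
  (0, 2): included
  (1, 0): included
  (1, 1): excluded (elem == y)
  (1, 2): included
  (2, 0): included
  (2, 1): included
  (2, 2): excluded (elem == y)
Therefore result = [(0, 1), (0, 2), (1, 0), (1, 2), (2, 0), (2, 1)].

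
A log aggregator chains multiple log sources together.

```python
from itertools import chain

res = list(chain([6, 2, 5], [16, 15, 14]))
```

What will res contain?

Step 1: chain() concatenates iterables: [6, 2, 5] + [16, 15, 14].
Therefore res = [6, 2, 5, 16, 15, 14].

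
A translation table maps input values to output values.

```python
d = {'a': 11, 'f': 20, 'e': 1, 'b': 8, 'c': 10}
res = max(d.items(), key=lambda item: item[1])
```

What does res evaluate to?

Step 1: Find item with maximum value:
  ('a', 11)
  ('f', 20)
  ('e', 1)
  ('b', 8)
  ('c', 10)
Step 2: Maximum value is 20 at key 'f'.
Therefore res = ('f', 20).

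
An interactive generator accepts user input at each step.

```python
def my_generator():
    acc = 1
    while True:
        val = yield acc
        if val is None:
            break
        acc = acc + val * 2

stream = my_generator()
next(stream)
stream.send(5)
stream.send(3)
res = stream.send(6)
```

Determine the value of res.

Step 1: next() -> yield acc=1.
Step 2: send(5) -> val=5, acc = 1 + 5*2 = 11, yield 11.
Step 3: send(3) -> val=3, acc = 11 + 3*2 = 17, yield 17.
Step 4: send(6) -> val=6, acc = 17 + 6*2 = 29, yield 29.
Therefore res = 29.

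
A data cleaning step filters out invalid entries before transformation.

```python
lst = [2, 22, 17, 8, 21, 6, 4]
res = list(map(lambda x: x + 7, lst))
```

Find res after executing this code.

Step 1: Apply lambda x: x + 7 to each element:
  2 -> 9
  22 -> 29
  17 -> 24
  8 -> 15
  21 -> 28
  6 -> 13
  4 -> 11
Therefore res = [9, 29, 24, 15, 28, 13, 11].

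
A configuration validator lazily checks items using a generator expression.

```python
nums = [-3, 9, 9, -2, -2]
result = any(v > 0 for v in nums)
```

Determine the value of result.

Step 1: Check v > 0 for each element in [-3, 9, 9, -2, -2]:
  -3 > 0: False
  9 > 0: True
  9 > 0: True
  -2 > 0: False
  -2 > 0: False
Step 2: any() returns True.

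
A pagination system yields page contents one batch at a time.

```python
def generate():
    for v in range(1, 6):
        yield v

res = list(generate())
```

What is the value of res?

Step 1: The generator yields each value from range(1, 6).
Step 2: list() consumes all yields: [1, 2, 3, 4, 5].
Therefore res = [1, 2, 3, 4, 5].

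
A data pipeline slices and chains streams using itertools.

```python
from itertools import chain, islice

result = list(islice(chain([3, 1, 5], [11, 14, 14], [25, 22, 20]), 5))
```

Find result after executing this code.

Step 1: chain([3, 1, 5], [11, 14, 14], [25, 22, 20]) = [3, 1, 5, 11, 14, 14, 25, 22, 20].
Step 2: islice takes first 5 elements: [3, 1, 5, 11, 14].
Therefore result = [3, 1, 5, 11, 14].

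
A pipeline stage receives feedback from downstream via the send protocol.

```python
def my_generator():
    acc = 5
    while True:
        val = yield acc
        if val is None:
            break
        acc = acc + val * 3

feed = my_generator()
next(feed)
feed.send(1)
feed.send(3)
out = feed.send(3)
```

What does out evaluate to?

Step 1: next() -> yield acc=5.
Step 2: send(1) -> val=1, acc = 5 + 1*3 = 8, yield 8.
Step 3: send(3) -> val=3, acc = 8 + 3*3 = 17, yield 17.
Step 4: send(3) -> val=3, acc = 17 + 3*3 = 26, yield 26.
Therefore out = 26.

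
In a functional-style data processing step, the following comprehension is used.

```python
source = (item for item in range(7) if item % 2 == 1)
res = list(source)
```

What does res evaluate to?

Step 1: Filter range(7) keeping only odd values:
  item=0: even, excluded
  item=1: odd, included
  item=2: even, excluded
  item=3: odd, included
  item=4: even, excluded
  item=5: odd, included
  item=6: even, excluded
Therefore res = [1, 3, 5].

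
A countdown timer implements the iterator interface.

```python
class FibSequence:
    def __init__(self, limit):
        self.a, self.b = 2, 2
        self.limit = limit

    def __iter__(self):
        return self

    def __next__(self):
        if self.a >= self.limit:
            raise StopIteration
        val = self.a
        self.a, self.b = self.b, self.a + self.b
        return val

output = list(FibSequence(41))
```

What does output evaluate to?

Step 1: Fibonacci-like sequence (a=2, b=2) until >= 41:
  Yield 2, then a,b = 2,4
  Yield 2, then a,b = 4,6
  Yield 4, then a,b = 6,10
  Yield 6, then a,b = 10,16
  Yield 10, then a,b = 16,26
  Yield 16, then a,b = 26,42
  Yield 26, then a,b = 42,68
Step 2: 42 >= 41, stop.
Therefore output = [2, 2, 4, 6, 10, 16, 26].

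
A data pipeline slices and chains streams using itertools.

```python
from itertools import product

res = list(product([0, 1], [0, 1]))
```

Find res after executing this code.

Step 1: product([0, 1], [0, 1]) gives all pairs:
  (0, 0)
  (0, 1)
  (1, 0)
  (1, 1)
Therefore res = [(0, 0), (0, 1), (1, 0), (1, 1)].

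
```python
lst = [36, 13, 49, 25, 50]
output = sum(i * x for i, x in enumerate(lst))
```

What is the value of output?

Step 1: Compute i * x for each (i, x) in enumerate([36, 13, 49, 25, 50]):
  i=0, x=36: 0*36 = 0
  i=1, x=13: 1*13 = 13
  i=2, x=49: 2*49 = 98
  i=3, x=25: 3*25 = 75
  i=4, x=50: 4*50 = 200
Step 2: sum = 0 + 13 + 98 + 75 + 200 = 386.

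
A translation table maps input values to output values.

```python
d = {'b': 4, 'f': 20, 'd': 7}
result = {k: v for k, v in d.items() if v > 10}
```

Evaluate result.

Step 1: Filter items where value > 10:
  'b': 4 <= 10: removed
  'f': 20 > 10: kept
  'd': 7 <= 10: removed
Therefore result = {'f': 20}.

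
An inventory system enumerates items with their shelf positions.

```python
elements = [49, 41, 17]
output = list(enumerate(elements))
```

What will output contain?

Step 1: enumerate pairs each element with its index:
  (0, 49)
  (1, 41)
  (2, 17)
Therefore output = [(0, 49), (1, 41), (2, 17)].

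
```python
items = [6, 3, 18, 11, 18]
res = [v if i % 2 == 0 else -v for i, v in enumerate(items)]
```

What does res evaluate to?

Step 1: For each (i, v), keep v if i is even, negate if odd:
  i=0 (even): keep 6
  i=1 (odd): negate to -3
  i=2 (even): keep 18
  i=3 (odd): negate to -11
  i=4 (even): keep 18
Therefore res = [6, -3, 18, -11, 18].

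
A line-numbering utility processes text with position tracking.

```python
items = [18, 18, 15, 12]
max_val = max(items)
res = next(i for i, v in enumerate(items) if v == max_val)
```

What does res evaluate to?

Step 1: max([18, 18, 15, 12]) = 18.
Step 2: Find first index where value == 18:
  Index 0: 18 == 18, found!
Therefore res = 0.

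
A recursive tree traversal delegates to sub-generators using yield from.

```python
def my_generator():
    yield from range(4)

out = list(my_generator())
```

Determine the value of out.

Step 1: yield from delegates to the iterable, yielding each element.
Step 2: Collected values: [0, 1, 2, 3].
Therefore out = [0, 1, 2, 3].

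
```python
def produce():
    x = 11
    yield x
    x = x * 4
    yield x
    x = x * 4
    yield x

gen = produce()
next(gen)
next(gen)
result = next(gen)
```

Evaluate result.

Step 1: Trace through generator execution:
  Yield 1: x starts at 11, yield 11
  Yield 2: x = 11 * 4 = 44, yield 44
  Yield 3: x = 44 * 4 = 176, yield 176
Step 2: First next() gets 11, second next() gets the second value, third next() yields 176.
Therefore result = 176.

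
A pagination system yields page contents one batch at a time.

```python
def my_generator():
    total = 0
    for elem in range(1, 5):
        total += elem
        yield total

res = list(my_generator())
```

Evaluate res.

Step 1: Generator accumulates running sum:
  elem=1: total = 1, yield 1
  elem=2: total = 3, yield 3
  elem=3: total = 6, yield 6
  elem=4: total = 10, yield 10
Therefore res = [1, 3, 6, 10].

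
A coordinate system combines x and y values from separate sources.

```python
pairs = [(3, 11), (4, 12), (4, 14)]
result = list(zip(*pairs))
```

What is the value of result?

Step 1: zip(*pairs) transposes: unzips [(3, 11), (4, 12), (4, 14)] into separate sequences.
Step 2: First elements: (3, 4, 4), second elements: (11, 12, 14).
Therefore result = [(3, 4, 4), (11, 12, 14)].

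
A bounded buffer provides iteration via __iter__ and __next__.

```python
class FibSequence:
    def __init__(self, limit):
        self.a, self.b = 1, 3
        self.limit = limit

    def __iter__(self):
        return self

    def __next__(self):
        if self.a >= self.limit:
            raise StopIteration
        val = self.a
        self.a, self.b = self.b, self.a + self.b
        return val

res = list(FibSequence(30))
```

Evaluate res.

Step 1: Fibonacci-like sequence (a=1, b=3) until >= 30:
  Yield 1, then a,b = 3,4
  Yield 3, then a,b = 4,7
  Yield 4, then a,b = 7,11
  Yield 7, then a,b = 11,18
  Yield 11, then a,b = 18,29
  Yield 18, then a,b = 29,47
  Yield 29, then a,b = 47,76
Step 2: 47 >= 30, stop.
Therefore res = [1, 3, 4, 7, 11, 18, 29].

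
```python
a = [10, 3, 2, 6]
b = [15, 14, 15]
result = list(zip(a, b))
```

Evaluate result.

Step 1: zip stops at shortest (len(a)=4, len(b)=3):
  Index 0: (10, 15)
  Index 1: (3, 14)
  Index 2: (2, 15)
Step 2: Last element of a (6) has no pair, dropped.
Therefore result = [(10, 15), (3, 14), (2, 15)].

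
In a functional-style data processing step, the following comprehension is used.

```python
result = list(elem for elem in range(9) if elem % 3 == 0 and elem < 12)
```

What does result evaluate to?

Step 1: Filter range(9) where elem % 3 == 0 and elem < 12:
  elem=0: both conditions met, included
  elem=1: excluded (1 % 3 != 0)
  elem=2: excluded (2 % 3 != 0)
  elem=3: both conditions met, included
  elem=4: excluded (4 % 3 != 0)
  elem=5: excluded (5 % 3 != 0)
  elem=6: both conditions met, included
  elem=7: excluded (7 % 3 != 0)
  elem=8: excluded (8 % 3 != 0)
Therefore result = [0, 3, 6].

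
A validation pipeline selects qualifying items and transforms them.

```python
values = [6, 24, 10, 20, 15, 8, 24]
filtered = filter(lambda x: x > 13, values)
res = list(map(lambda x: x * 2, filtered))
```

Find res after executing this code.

Step 1: Filter values for elements > 13:
  6: removed
  24: kept
  10: removed
  20: kept
  15: kept
  8: removed
  24: kept
Step 2: Map x * 2 on filtered [24, 20, 15, 24]:
  24 -> 48
  20 -> 40
  15 -> 30
  24 -> 48
Therefore res = [48, 40, 30, 48].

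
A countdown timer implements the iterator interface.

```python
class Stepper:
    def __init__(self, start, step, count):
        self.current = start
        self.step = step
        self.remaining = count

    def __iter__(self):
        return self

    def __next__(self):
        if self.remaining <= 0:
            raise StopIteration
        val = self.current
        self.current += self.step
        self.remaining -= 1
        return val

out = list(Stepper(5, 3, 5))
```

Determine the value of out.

Step 1: Stepper starts at 5, increments by 3, for 5 steps:
  Yield 5, then current += 3
  Yield 8, then current += 3
  Yield 11, then current += 3
  Yield 14, then current += 3
  Yield 17, then current += 3
Therefore out = [5, 8, 11, 14, 17].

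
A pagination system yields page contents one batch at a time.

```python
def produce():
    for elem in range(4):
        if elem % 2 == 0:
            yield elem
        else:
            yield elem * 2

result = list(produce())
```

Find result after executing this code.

Step 1: For each elem in range(4), yield elem if even, else elem*2:
  elem=0 (even): yield 0
  elem=1 (odd): yield 1*2 = 2
  elem=2 (even): yield 2
  elem=3 (odd): yield 3*2 = 6
Therefore result = [0, 2, 2, 6].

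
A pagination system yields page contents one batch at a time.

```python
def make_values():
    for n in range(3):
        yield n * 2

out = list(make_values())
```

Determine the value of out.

Step 1: For each n in range(3), yield n * 2:
  n=0: yield 0 * 2 = 0
  n=1: yield 1 * 2 = 2
  n=2: yield 2 * 2 = 4
Therefore out = [0, 2, 4].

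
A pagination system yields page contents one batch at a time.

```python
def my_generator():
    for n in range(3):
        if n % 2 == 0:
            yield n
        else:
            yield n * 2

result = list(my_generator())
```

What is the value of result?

Step 1: For each n in range(3), yield n if even, else n*2:
  n=0 (even): yield 0
  n=1 (odd): yield 1*2 = 2
  n=2 (even): yield 2
Therefore result = [0, 2, 2].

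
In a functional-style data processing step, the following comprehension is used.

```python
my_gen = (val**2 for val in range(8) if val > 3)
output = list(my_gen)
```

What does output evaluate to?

Step 1: For range(8), keep val > 3, then square:
  val=0: 0 <= 3, excluded
  val=1: 1 <= 3, excluded
  val=2: 2 <= 3, excluded
  val=3: 3 <= 3, excluded
  val=4: 4 > 3, yield 4**2 = 16
  val=5: 5 > 3, yield 5**2 = 25
  val=6: 6 > 3, yield 6**2 = 36
  val=7: 7 > 3, yield 7**2 = 49
Therefore output = [16, 25, 36, 49].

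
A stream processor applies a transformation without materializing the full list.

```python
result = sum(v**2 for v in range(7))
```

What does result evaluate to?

Step 1: Compute v**2 for each v in range(7):
  v=0: 0**2 = 0
  v=1: 1**2 = 1
  v=2: 2**2 = 4
  v=3: 3**2 = 9
  v=4: 4**2 = 16
  v=5: 5**2 = 25
  v=6: 6**2 = 36
Step 2: sum = 0 + 1 + 4 + 9 + 16 + 25 + 36 = 91.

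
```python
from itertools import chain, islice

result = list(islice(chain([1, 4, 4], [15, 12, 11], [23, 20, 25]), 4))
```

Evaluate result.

Step 1: chain([1, 4, 4], [15, 12, 11], [23, 20, 25]) = [1, 4, 4, 15, 12, 11, 23, 20, 25].
Step 2: islice takes first 4 elements: [1, 4, 4, 15].
Therefore result = [1, 4, 4, 15].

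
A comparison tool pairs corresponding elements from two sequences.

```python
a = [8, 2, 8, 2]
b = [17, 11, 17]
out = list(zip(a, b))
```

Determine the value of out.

Step 1: zip stops at shortest (len(a)=4, len(b)=3):
  Index 0: (8, 17)
  Index 1: (2, 11)
  Index 2: (8, 17)
Step 2: Last element of a (2) has no pair, dropped.
Therefore out = [(8, 17), (2, 11), (8, 17)].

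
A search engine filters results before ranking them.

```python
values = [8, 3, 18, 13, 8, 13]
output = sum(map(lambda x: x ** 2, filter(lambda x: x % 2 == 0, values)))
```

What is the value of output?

Step 1: Filter even numbers from [8, 3, 18, 13, 8, 13]: [8, 18, 8]
Step 2: Square each: [64, 324, 64]
Step 3: Sum = 452.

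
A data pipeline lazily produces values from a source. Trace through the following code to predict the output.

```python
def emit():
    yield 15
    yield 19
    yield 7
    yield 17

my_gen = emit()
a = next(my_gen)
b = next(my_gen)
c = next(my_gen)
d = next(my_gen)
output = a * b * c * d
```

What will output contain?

Step 1: Create generator and consume all values:
  a = next(my_gen) = 15
  b = next(my_gen) = 19
  c = next(my_gen) = 7
  d = next(my_gen) = 17
Step 2: output = 15 * 19 * 7 * 17 = 33915.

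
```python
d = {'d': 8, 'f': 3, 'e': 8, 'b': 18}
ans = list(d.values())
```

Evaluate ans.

Step 1: d.values() returns the dictionary values in insertion order.
Therefore ans = [8, 3, 8, 18].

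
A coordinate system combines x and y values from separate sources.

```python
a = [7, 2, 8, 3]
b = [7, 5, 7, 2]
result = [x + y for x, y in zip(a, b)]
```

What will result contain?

Step 1: Add corresponding elements:
  7 + 7 = 14
  2 + 5 = 7
  8 + 7 = 15
  3 + 2 = 5
Therefore result = [14, 7, 15, 5].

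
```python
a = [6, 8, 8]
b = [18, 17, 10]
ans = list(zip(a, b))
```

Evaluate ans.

Step 1: zip pairs elements at same index:
  Index 0: (6, 18)
  Index 1: (8, 17)
  Index 2: (8, 10)
Therefore ans = [(6, 18), (8, 17), (8, 10)].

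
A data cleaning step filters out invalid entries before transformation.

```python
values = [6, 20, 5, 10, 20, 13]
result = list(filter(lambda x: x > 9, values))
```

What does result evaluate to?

Step 1: Filter elements > 9:
  6: removed
  20: kept
  5: removed
  10: kept
  20: kept
  13: kept
Therefore result = [20, 10, 20, 13].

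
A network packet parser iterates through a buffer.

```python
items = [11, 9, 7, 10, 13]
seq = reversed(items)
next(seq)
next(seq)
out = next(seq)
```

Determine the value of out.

Step 1: reversed([11, 9, 7, 10, 13]) gives iterator: [13, 10, 7, 9, 11].
Step 2: First next() = 13, second next() = 10.
Step 3: Third next() = 7.
Therefore out = 7.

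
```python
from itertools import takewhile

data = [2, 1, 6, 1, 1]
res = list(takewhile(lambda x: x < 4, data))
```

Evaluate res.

Step 1: takewhile stops at first element >= 4:
  2 < 4: take
  1 < 4: take
  6 >= 4: stop
Therefore res = [2, 1].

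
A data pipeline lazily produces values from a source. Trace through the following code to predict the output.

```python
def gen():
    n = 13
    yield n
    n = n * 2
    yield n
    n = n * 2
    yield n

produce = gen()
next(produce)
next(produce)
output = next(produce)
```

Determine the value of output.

Step 1: Trace through generator execution:
  Yield 1: n starts at 13, yield 13
  Yield 2: n = 13 * 2 = 26, yield 26
  Yield 3: n = 26 * 2 = 52, yield 52
Step 2: First next() gets 13, second next() gets the second value, third next() yields 52.
Therefore output = 52.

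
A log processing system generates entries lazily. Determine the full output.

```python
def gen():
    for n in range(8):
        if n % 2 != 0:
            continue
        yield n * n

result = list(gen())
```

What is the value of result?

Step 1: Only yield n**2 when n is divisible by 2:
  n=0: 0 % 2 == 0, yield 0**2 = 0
  n=2: 2 % 2 == 0, yield 2**2 = 4
  n=4: 4 % 2 == 0, yield 4**2 = 16
  n=6: 6 % 2 == 0, yield 6**2 = 36
Therefore result = [0, 4, 16, 36].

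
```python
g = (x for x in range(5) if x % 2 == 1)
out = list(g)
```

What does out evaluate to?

Step 1: Filter range(5) keeping only odd values:
  x=0: even, excluded
  x=1: odd, included
  x=2: even, excluded
  x=3: odd, included
  x=4: even, excluded
Therefore out = [1, 3].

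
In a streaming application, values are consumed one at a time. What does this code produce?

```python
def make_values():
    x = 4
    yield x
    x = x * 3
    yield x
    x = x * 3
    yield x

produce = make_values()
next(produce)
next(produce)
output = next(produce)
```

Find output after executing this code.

Step 1: Trace through generator execution:
  Yield 1: x starts at 4, yield 4
  Yield 2: x = 4 * 3 = 12, yield 12
  Yield 3: x = 12 * 3 = 36, yield 36
Step 2: First next() gets 4, second next() gets the second value, third next() yields 36.
Therefore output = 36.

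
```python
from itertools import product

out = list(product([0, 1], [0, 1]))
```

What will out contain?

Step 1: product([0, 1], [0, 1]) gives all pairs:
  (0, 0)
  (0, 1)
  (1, 0)
  (1, 1)
Therefore out = [(0, 0), (0, 1), (1, 0), (1, 1)].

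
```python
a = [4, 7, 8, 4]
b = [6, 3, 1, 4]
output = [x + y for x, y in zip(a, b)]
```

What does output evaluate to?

Step 1: Add corresponding elements:
  4 + 6 = 10
  7 + 3 = 10
  8 + 1 = 9
  4 + 4 = 8
Therefore output = [10, 10, 9, 8].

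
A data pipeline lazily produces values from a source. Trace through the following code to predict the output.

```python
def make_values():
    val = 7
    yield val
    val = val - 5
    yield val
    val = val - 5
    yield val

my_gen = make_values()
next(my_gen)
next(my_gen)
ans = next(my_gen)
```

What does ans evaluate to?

Step 1: Trace through generator execution:
  Yield 1: val starts at 7, yield 7
  Yield 2: val = 7 - 5 = 2, yield 2
  Yield 3: val = 2 - 5 = -3, yield -3
Step 2: First next() gets 7, second next() gets the second value, third next() yields -3.
Therefore ans = -3.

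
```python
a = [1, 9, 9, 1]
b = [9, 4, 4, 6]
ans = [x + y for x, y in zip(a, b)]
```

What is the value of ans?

Step 1: Add corresponding elements:
  1 + 9 = 10
  9 + 4 = 13
  9 + 4 = 13
  1 + 6 = 7
Therefore ans = [10, 13, 13, 7].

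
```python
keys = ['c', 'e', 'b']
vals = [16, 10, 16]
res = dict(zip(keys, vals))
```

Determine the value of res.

Step 1: zip pairs keys with values:
  'c' -> 16
  'e' -> 10
  'b' -> 16
Therefore res = {'c': 16, 'e': 10, 'b': 16}.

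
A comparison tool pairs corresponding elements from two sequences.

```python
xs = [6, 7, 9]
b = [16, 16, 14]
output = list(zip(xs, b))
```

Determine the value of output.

Step 1: zip pairs elements at same index:
  Index 0: (6, 16)
  Index 1: (7, 16)
  Index 2: (9, 14)
Therefore output = [(6, 16), (7, 16), (9, 14)].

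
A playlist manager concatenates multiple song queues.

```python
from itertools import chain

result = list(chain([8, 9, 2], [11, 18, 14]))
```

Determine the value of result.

Step 1: chain() concatenates iterables: [8, 9, 2] + [11, 18, 14].
Therefore result = [8, 9, 2, 11, 18, 14].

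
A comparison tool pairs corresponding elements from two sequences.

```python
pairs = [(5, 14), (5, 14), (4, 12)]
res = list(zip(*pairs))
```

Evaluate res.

Step 1: zip(*pairs) transposes: unzips [(5, 14), (5, 14), (4, 12)] into separate sequences.
Step 2: First elements: (5, 5, 4), second elements: (14, 14, 12).
Therefore res = [(5, 5, 4), (14, 14, 12)].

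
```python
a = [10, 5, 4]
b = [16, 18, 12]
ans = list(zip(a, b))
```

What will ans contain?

Step 1: zip pairs elements at same index:
  Index 0: (10, 16)
  Index 1: (5, 18)
  Index 2: (4, 12)
Therefore ans = [(10, 16), (5, 18), (4, 12)].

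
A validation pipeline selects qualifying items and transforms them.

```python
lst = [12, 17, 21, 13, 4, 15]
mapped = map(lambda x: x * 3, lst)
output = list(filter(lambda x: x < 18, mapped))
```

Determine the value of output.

Step 1: Map x * 3:
  12 -> 36
  17 -> 51
  21 -> 63
  13 -> 39
  4 -> 12
  15 -> 45
Step 2: Filter for < 18:
  36: removed
  51: removed
  63: removed
  39: removed
  12: kept
  45: removed
Therefore output = [12].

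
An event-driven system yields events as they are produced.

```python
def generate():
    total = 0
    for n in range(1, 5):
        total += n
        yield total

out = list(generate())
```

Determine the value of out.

Step 1: Generator accumulates running sum:
  n=1: total = 1, yield 1
  n=2: total = 3, yield 3
  n=3: total = 6, yield 6
  n=4: total = 10, yield 10
Therefore out = [1, 3, 6, 10].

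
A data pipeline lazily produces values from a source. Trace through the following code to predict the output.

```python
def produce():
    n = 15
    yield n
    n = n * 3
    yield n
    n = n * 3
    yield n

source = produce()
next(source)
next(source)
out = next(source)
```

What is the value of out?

Step 1: Trace through generator execution:
  Yield 1: n starts at 15, yield 15
  Yield 2: n = 15 * 3 = 45, yield 45
  Yield 3: n = 45 * 3 = 135, yield 135
Step 2: First next() gets 15, second next() gets the second value, third next() yields 135.
Therefore out = 135.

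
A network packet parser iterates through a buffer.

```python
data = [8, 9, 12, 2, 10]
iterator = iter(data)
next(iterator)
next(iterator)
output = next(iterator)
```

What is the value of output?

Step 1: Create iterator over [8, 9, 12, 2, 10].
Step 2: next() consumes 8.
Step 3: next() consumes 9.
Step 4: next() returns 12.
Therefore output = 12.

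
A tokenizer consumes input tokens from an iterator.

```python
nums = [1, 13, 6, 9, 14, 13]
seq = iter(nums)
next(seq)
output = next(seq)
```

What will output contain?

Step 1: Create iterator over [1, 13, 6, 9, 14, 13].
Step 2: next() consumes 1.
Step 3: next() returns 13.
Therefore output = 13.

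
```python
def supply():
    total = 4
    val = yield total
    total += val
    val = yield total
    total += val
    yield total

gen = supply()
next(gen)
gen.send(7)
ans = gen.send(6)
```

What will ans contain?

Step 1: next() -> yield total=4.
Step 2: send(7) -> val=7, total = 4+7 = 11, yield 11.
Step 3: send(6) -> val=6, total = 11+6 = 17, yield 17.
Therefore ans = 17.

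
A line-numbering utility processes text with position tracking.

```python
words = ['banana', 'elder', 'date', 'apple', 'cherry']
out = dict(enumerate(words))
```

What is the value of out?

Step 1: enumerate pairs indices with words:
  0 -> 'banana'
  1 -> 'elder'
  2 -> 'date'
  3 -> 'apple'
  4 -> 'cherry'
Therefore out = {0: 'banana', 1: 'elder', 2: 'date', 3: 'apple', 4: 'cherry'}.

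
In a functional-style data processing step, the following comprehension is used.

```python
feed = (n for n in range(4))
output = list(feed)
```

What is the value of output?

Step 1: Generator expression iterates range(4): [0, 1, 2, 3].
Step 2: list() collects all values.
Therefore output = [0, 1, 2, 3].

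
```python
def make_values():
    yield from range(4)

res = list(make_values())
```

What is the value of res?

Step 1: yield from delegates to the iterable, yielding each element.
Step 2: Collected values: [0, 1, 2, 3].
Therefore res = [0, 1, 2, 3].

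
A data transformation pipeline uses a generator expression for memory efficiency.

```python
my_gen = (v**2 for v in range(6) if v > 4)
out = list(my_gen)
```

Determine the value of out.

Step 1: For range(6), keep v > 4, then square:
  v=0: 0 <= 4, excluded
  v=1: 1 <= 4, excluded
  v=2: 2 <= 4, excluded
  v=3: 3 <= 4, excluded
  v=4: 4 <= 4, excluded
  v=5: 5 > 4, yield 5**2 = 25
Therefore out = [25].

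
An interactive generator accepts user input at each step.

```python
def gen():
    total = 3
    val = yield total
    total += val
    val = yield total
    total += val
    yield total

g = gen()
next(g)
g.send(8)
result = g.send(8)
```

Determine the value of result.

Step 1: next() -> yield total=3.
Step 2: send(8) -> val=8, total = 3+8 = 11, yield 11.
Step 3: send(8) -> val=8, total = 11+8 = 19, yield 19.
Therefore result = 19.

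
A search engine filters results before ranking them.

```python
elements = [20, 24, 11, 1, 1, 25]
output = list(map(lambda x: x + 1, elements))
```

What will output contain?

Step 1: Apply lambda x: x + 1 to each element:
  20 -> 21
  24 -> 25
  11 -> 12
  1 -> 2
  1 -> 2
  25 -> 26
Therefore output = [21, 25, 12, 2, 2, 26].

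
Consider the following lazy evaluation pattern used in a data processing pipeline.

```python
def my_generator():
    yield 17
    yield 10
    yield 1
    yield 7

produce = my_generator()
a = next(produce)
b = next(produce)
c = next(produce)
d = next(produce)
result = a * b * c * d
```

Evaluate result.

Step 1: Create generator and consume all values:
  a = next(produce) = 17
  b = next(produce) = 10
  c = next(produce) = 1
  d = next(produce) = 7
Step 2: result = 17 * 10 * 1 * 7 = 1190.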